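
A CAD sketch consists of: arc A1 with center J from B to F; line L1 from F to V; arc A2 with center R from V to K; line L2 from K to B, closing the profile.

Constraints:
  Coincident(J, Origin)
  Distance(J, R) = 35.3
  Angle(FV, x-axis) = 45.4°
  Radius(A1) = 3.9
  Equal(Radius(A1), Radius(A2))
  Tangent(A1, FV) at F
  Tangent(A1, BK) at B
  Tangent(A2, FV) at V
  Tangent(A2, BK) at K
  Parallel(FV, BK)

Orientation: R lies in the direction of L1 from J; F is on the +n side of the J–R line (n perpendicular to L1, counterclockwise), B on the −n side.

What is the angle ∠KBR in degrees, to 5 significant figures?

6.3046°

The slot axis is L1's direction at 45.4°, so u = (cos 45.4°, sin 45.4°) = (0.70215, 0.71203) and n = (−sin 45.4°, cos 45.4°) = (-0.71203, 0.70215). J is at the origin and R lies 35.3 along u from J, so R = 35.3·u = (24.786, 25.135). Tangency of A1 to both parallel lines with radius 3.9 puts F and B at J ± 3.9·n: F = (-2.7769, 2.7384), B = (2.7769, -2.7384). Equal radii place V and K the same way about R: V = R + 3.9·n = (22.009, 27.873), K = R − 3.9·n = (27.563, 22.396). Then cos ∠KBR = BK·BR / (|BK||BR|), giving 6.3046°.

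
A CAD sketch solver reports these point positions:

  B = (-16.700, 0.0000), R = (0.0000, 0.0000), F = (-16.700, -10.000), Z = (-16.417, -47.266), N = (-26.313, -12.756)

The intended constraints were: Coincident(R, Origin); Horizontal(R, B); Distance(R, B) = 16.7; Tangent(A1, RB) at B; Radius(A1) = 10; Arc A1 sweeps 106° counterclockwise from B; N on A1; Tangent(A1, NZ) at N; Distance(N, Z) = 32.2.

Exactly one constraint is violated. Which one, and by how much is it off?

Distance(N, Z) = 32.2 — off by 3.70.

R = (0.00, 0.00) ✓; R.y = 0.00, B.y = 0.00 ✓; |RB| = 16.70 ✓; ∠(FB, BR) = 90.00° ✓; |FB| = 10.00 ✓; bearing(F→N) − bearing(F→B) = 106.0° ✓; |FN| = 10.00 ✓; ∠(FN, NZ) = 90.00° ✓; |NZ| = 35.90 ✗.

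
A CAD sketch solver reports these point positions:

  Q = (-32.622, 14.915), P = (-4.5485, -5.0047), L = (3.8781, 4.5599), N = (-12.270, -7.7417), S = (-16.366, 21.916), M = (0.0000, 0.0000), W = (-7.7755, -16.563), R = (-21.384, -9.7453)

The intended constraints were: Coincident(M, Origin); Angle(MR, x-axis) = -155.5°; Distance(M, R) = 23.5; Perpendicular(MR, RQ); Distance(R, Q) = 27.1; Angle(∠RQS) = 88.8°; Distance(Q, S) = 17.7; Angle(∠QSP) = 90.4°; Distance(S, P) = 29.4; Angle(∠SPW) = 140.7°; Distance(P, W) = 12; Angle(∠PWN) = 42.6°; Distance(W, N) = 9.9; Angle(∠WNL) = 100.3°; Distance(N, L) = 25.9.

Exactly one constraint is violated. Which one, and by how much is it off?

Distance(N, L) = 25.9 — off by 5.60.

M = (0.00, 0.00) ✓; MR at -155.5° ✓; |MR| = 23.50 ✓; ∠(MR, RQ) = 90.00° ✓; |RQ| = 27.10 ✓; ∠RQS = 88.80° ✓; |QS| = 17.70 ✓; ∠QSP = 90.40° ✓; |SP| = 29.40 ✓; ∠SPW = 140.7° ✓; |PW| = 12.00 ✓; ∠PWN = 42.60° ✓; |WN| = 9.900 ✓; ∠WNL = 100.3° ✓; |NL| = 20.30 ✗.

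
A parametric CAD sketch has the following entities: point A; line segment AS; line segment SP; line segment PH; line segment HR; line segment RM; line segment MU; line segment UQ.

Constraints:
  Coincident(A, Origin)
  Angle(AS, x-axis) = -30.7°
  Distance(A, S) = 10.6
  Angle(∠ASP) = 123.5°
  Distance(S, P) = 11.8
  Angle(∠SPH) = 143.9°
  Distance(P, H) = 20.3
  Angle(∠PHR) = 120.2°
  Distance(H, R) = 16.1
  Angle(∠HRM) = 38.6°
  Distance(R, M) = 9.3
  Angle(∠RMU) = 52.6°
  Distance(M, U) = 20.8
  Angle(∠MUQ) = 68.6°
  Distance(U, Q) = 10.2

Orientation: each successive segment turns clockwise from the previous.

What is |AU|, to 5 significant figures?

49.833

A is at the origin; AS runs at -30.7° with length 10.6, so S = (9.1144, -5.4118). ∠ASP = 123.5° gives SP at -87.200° from the x-axis; with |SP| = 11.8, P = (9.6909, -17.198). ∠SPH = 143.9° gives PH at -123.30° from the x-axis; with |PH| = 20.3, H = (-1.4543, -34.165). ∠PHR = 120.2° gives HR at 176.90° from the x-axis; with |HR| = 16.1, R = (-17.531, -33.294). ∠HRM = 38.6° gives RM at 35.500° from the x-axis; with |RM| = 9.3, M = (-9.9595, -27.893). ∠RMU = 52.6° gives MU at -91.900° from the x-axis; with |MU| = 20.8, U = (-10.649, -48.682). Then |AU| = |U − A| = 49.833.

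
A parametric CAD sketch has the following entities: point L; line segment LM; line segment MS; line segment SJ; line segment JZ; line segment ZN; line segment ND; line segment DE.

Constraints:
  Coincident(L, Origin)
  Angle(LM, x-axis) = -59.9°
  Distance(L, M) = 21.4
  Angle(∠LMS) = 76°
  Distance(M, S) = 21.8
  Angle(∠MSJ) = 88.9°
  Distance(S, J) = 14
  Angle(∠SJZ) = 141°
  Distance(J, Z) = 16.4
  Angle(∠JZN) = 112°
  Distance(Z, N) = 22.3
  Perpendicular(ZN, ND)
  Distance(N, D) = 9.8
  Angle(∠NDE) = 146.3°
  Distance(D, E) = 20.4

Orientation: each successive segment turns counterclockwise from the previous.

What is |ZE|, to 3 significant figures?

28.9

L is at the origin; LM runs at -59.9° with length 21.4, so M = (10.7, -18.5). ∠LMS = 76.0° gives MS at 44.1° from the x-axis; with |MS| = 21.8, S = (26.4, -3.34). ∠MSJ = 88.9° gives SJ at 135° from the x-axis; with |SJ| = 14.0, J = (16.5, 6.52). ∠SJZ = 141.0° gives JZ at 174° from the x-axis; with |JZ| = 16.4, Z = (0.137, 8.18). ∠JZN = 112.0° gives ZN at -118° from the x-axis; with |ZN| = 22.3, N = (-10.3, -11.5). ZN ⟂ ND, so ND runs at -27.8°; with |ND| = 9.8, D = (-1.59, -16.1). ∠NDE = 146.3° gives DE at 5.90° from the x-axis; with |DE| = 20.4, E = (18.7, -14.0). Then |ZE| = |E − Z| = 28.9.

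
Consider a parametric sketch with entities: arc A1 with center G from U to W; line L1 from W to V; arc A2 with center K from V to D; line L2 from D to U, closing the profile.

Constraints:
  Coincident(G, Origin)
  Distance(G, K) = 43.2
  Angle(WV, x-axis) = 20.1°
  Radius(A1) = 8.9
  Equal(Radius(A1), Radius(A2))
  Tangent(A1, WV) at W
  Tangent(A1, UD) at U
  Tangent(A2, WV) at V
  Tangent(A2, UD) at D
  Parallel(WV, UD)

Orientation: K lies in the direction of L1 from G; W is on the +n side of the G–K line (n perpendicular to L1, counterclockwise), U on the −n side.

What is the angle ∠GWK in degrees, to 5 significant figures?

78.359°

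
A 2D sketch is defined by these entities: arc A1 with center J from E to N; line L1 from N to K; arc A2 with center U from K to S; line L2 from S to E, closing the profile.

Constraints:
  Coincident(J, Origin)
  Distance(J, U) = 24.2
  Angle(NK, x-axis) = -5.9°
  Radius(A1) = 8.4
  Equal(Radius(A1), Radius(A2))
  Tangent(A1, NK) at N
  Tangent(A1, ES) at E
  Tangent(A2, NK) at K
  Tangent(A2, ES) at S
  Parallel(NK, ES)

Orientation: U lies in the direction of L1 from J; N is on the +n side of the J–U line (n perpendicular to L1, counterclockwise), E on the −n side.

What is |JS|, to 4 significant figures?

25.62

Tangency of A1 to both parallel lines with radius 8.4 puts N and E at J ± 8.4·n: N = (0.8635, 8.356), E = (-0.8635, -8.356). Equal radii place K and S the same way about U: K = U + 8.4·n = (24.94, 5.868), S = U − 8.4·n = (23.21, -10.84). Then |JS| = |S − J| = 25.62.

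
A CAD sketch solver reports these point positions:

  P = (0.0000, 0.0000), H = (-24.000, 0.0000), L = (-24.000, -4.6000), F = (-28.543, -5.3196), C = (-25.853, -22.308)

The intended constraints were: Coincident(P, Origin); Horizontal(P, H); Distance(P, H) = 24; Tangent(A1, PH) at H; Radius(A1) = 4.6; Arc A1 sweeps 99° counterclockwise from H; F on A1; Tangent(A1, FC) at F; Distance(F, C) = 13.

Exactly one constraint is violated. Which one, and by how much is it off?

Distance(F, C) = 13 — off by 4.20.

P = (0.00, 0.00) ✓; P.y = 0.00, H.y = 0.00 ✓; |PH| = 24.00 ✓; ∠(LH, HP) = 90.00° ✓; |LH| = 4.600 ✓; bearing(L→F) − bearing(L→H) = 99.00° ✓; |LF| = 4.600 ✓; ∠(LF, FC) = 90.00° ✓; |FC| = 17.20 ✗.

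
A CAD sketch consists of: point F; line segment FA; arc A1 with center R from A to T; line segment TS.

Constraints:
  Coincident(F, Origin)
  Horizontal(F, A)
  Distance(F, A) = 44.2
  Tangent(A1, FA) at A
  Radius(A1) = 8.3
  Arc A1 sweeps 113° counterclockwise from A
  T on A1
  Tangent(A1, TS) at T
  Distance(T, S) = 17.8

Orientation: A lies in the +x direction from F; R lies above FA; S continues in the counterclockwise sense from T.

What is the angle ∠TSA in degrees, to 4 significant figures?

24.41°

F is at the origin; F and A share the same y with |FA| = 44.2 and A on the +x side, so A = (44.20, 0.000). The tangent condition forces RA to be normal to FA, so R = A + (0, 8.3) = (44.20, 8.300). On A1, A sits at bearing -90° from R; a 113° counterclockwise sweep puts T at bearing 23°, so T = R + 8.3·(cos 23°, sin 23°) = (51.84, 11.54). Since A1 is tangent to TS there, RT ⟂ TS, so TS runs along (−sin 23°, cos 23°); with |TS| = 17.8, S = (44.89, 27.93). Then cos ∠TSA = ST·SA / (|ST||SA|), giving 24.41°.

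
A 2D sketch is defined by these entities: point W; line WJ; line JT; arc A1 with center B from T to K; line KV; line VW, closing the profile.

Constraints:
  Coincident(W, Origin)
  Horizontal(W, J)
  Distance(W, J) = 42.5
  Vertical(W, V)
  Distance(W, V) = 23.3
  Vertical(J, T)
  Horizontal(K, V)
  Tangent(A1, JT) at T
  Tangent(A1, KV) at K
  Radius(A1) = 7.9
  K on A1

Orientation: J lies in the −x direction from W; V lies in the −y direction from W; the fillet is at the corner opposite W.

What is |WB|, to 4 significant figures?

37.87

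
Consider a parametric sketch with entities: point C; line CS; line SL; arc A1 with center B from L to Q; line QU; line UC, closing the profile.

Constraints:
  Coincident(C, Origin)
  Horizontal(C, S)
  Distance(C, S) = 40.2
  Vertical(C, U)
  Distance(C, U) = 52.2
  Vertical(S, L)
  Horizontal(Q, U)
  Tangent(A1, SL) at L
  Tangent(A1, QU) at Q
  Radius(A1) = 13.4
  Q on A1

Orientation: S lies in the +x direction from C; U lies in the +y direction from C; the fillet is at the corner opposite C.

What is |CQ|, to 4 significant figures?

58.68

C is at the origin; CS is horizontal with |CS| = 40.2 and S on the +x side, so S = (40.20, 0.000). C and U share the same x with |CU| = 52.2 and U on the +y side, so U = (0.000, 52.20). The virtual corner opposite C is at (40.20, 52.20). Tangency of A1 to SL means the radius BL is perpendicular to SL and tangency of A1 to QU means the radius BQ is perpendicular to QU, with radius 13.4, so the center B sits 13.4 in from both sides at B = (26.80, 38.80). That places the tangent points at L = (40.20, 38.80) on SL and Q = (26.80, 52.20) on QU. Then |CQ| = |Q − C| = 58.68.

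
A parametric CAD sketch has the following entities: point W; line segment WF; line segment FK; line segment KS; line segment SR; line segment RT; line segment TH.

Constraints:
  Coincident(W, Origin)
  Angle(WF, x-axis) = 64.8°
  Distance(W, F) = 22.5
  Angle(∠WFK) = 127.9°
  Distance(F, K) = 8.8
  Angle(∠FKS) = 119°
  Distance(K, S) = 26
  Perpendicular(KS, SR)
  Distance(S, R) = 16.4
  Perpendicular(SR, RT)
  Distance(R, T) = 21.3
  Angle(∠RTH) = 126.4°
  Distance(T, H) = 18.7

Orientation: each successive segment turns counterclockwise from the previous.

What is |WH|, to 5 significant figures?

29.180

W is at the origin; WF runs at 64.8° with length 22.5, so F = (9.5800, 20.359). ∠WFK = 127.9° gives FK at 116.90° from the x-axis; with |FK| = 8.8, K = (5.5986, 28.206). ∠FKS = 119.0° gives KS at 177.90° from the x-axis; with |KS| = 26.0, S = (-20.384, 29.159). The perpendicularity gives SR at right angles to KS, so SR runs at -92.100°; with |SR| = 16.4, R = (-20.985, 12.770). The perpendicularity gives RT at right angles to SR, so RT runs at -2.1000°; with |RT| = 21.3, T = (0.30081, 11.990). ∠RTH = 126.4° gives TH at 51.500° from the x-axis; with |TH| = 18.7, H = (11.942, 26.624). Then |WH| = |H − W| = 29.180.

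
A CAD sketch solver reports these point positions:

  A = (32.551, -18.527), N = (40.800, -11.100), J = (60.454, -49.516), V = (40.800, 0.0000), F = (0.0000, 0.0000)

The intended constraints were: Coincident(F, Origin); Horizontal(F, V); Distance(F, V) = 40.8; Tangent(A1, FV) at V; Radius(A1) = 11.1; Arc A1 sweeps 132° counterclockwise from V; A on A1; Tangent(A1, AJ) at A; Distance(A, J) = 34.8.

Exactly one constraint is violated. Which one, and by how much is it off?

Distance(A, J) = 34.8 — off by 6.90.

F = (0.00, 0.00) ✓; F.y = 0.00, V.y = 0.00 ✓; |FV| = 40.80 ✓; ∠(NV, VF) = 90.00° ✓; |NV| = 11.10 ✓; bearing(N→A) − bearing(N→V) = 132.0° ✓; |NA| = 11.10 ✓; ∠(NA, AJ) = 90.00° ✓; |AJ| = 41.70 ✗.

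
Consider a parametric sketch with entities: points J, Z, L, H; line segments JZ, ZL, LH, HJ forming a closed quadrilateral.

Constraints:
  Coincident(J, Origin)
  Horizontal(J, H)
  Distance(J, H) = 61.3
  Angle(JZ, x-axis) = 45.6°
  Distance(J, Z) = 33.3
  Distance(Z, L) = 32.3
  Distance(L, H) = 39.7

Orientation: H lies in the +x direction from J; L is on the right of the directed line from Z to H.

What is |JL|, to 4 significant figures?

24.07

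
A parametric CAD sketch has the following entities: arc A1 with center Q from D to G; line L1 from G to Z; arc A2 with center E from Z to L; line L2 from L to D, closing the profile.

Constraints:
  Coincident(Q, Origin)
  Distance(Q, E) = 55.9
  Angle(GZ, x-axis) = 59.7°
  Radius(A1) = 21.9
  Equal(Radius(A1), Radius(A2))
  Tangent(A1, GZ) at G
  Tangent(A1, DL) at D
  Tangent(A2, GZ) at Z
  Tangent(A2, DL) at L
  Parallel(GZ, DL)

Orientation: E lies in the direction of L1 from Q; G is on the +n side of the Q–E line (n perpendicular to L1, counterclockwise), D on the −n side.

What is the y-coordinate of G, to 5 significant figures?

11.049

The slot axis is L1's direction at 59.7°, so u = (cos 59.7°, sin 59.7°) = (0.50453, 0.86340) and n = (−sin 59.7°, cos 59.7°) = (-0.86340, 0.50453). Q is at the origin and E lies 55.9 along u from Q, so E = 55.9·u = (28.203, 48.264). Tangency of A1 to both parallel lines with radius 21.9 puts G and D at Q ± 21.9·n: G = (-18.908, 11.049), D = (18.908, -11.049). So G.y = 11.049.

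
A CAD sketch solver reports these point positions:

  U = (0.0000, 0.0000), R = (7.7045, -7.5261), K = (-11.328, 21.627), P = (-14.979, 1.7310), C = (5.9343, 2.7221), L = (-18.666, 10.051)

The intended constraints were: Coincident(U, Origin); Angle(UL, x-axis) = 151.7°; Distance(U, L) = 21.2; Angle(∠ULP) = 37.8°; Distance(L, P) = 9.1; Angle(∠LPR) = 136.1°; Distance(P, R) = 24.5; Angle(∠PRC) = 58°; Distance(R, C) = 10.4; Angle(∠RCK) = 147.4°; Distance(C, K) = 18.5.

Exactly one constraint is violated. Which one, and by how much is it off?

Distance(C, K) = 18.5 — off by 7.10.

U = (0.00, 0.00) ✓; UL at 151.7° ✓; |UL| = 21.20 ✓; ∠ULP = 37.80° ✓; |LP| = 9.100 ✓; ∠LPR = 136.1° ✓; |PR| = 24.50 ✓; ∠PRC = 58.00° ✓; |RC| = 10.40 ✓; ∠RCK = 147.4° ✓; |CK| = 25.60 ✗.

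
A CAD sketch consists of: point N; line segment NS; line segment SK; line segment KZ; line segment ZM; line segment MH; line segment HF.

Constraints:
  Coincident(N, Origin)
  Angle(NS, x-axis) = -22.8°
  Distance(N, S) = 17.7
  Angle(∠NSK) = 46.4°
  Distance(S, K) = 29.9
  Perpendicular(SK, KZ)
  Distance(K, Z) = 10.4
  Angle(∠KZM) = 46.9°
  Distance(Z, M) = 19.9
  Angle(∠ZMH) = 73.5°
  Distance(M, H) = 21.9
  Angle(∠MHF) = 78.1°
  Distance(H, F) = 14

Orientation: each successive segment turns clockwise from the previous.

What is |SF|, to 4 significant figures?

38.71

∠ZMH = 73.5° gives MH at -126.0° from the x-axis; with |MH| = 21.9, H = (-9.360, -33.66). ∠MHF = 78.1° gives HF at 132.1° from the x-axis; with |HF| = 14.0, F = (-18.75, -23.27). Then |SF| = |F − S| = 38.71.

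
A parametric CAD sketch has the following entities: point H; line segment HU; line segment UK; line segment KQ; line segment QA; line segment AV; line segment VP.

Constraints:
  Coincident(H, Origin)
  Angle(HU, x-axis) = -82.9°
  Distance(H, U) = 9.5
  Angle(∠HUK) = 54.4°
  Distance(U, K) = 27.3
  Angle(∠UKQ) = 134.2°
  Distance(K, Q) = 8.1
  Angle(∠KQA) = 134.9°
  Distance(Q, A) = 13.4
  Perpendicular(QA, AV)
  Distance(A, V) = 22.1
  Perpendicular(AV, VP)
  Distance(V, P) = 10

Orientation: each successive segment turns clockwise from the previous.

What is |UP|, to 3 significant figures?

14.0

H is at the origin; HU runs at -82.9° with length 9.5, so U = (1.17, -9.43). ∠HUK = 54.4° gives UK at 152° from the x-axis; with |UK| = 27.3, K = (-22.8, 3.60). ∠UKQ = 134.2° gives KQ at 106° from the x-axis; with |KQ| = 8.1, Q = (-25.0, 11.4). ∠KQA = 134.9° gives QA at 60.6° from the x-axis; with |QA| = 13.4, A = (-18.4, 23.1). QA ⟂ AV, so AV runs at -29.4°; with |AV| = 22.1, V = (0.823, 12.2). The perpendicularity gives VP at right angles to AV, so VP runs at -119°; with |VP| = 10.0, P = (-4.09, 3.51). Then |UP| = |P − U| = 14.0.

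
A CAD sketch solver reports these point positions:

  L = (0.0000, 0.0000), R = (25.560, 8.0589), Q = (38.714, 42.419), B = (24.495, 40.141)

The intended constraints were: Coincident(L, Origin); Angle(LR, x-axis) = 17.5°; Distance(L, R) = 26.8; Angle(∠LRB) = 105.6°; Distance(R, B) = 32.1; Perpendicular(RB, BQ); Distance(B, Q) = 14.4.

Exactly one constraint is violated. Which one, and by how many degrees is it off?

Perpendicular(RB, BQ) — off by 7.20°.

L = (0.00, 0.00) ✓; LR at 17.50° ✓; |LR| = 26.80 ✓; ∠LRB = 105.6° ✓; |RB| = 32.10 ✓; ∠(RB, BQ) = 82.80° ✗; |BQ| = 14.40 ✓.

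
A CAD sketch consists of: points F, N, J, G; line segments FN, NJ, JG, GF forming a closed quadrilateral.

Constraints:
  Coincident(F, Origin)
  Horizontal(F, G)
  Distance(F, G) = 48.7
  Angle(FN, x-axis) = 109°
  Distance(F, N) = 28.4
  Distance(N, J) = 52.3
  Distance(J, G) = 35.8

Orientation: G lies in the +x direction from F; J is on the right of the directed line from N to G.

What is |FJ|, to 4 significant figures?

25.23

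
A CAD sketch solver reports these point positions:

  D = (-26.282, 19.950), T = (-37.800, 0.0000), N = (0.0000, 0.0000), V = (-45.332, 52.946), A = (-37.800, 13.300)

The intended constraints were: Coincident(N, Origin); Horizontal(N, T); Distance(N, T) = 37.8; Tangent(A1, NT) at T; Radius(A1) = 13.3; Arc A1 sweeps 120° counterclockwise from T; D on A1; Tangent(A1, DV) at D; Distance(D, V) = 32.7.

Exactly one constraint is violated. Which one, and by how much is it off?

Distance(D, V) = 32.7 — off by 5.40.

N = (0.00, 0.00) ✓; N.y = 0.00, T.y = 0.00 ✓; |NT| = 37.80 ✓; ∠(AT, TN) = 90.00° ✓; |AT| = 13.30 ✓; bearing(A→D) − bearing(A→T) = 120.0° ✓; |AD| = 13.30 ✓; ∠(AD, DV) = 90.00° ✓; |DV| = 38.10 ✗.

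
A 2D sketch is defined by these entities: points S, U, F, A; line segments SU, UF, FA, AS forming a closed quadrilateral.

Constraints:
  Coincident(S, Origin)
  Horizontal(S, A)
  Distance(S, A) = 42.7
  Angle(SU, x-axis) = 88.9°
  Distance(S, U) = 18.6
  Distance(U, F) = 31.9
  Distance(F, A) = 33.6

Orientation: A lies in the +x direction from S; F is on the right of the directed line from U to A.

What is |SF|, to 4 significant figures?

15.94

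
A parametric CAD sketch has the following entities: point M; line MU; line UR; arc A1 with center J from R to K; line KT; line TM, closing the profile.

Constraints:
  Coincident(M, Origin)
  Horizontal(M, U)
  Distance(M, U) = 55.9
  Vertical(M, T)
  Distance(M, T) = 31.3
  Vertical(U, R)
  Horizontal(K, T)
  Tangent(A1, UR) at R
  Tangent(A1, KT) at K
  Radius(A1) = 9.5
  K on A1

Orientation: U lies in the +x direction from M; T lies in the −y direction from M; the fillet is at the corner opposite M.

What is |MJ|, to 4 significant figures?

51.27

M is at the origin; MU is horizontal with |MU| = 55.9 and U on the +x side, so U = (55.90, 0.000). MT is vertical with |MT| = 31.3 and T on the −y side, so T = (0.000, -31.30). The virtual corner opposite M is at (55.90, -31.30). The tangent condition forces JR to be normal to UR and tangency of A1 to KT means the radius JK is perpendicular to KT, with radius 9.5, so the center J sits 9.5 in from both sides at J = (46.40, -21.80). Then |MJ| = |J − M| = 51.27.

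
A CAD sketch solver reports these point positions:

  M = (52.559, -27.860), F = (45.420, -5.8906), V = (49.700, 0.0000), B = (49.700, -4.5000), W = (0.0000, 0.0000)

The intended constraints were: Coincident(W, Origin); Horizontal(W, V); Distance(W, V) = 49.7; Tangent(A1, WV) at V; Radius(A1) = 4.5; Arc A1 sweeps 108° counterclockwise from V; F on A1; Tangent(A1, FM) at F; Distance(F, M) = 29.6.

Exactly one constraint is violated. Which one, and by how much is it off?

Distance(F, M) = 29.6 — off by 6.50.

W = (0.00, 0.00) ✓; W.y = 0.00, V.y = 0.00 ✓; |WV| = 49.70 ✓; ∠(BV, VW) = 90.00° ✓; |BV| = 4.500 ✓; bearing(B→F) − bearing(B→V) = 108.0° ✓; |BF| = 4.500 ✓; ∠(BF, FM) = 90.00° ✓; |FM| = 23.10 ✗.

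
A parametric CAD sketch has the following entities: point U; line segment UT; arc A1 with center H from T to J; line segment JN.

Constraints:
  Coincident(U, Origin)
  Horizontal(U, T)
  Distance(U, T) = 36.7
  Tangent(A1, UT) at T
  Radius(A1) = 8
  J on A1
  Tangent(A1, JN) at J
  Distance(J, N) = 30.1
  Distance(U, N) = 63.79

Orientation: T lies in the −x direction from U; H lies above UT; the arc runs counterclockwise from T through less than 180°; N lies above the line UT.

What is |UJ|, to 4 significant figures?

34.41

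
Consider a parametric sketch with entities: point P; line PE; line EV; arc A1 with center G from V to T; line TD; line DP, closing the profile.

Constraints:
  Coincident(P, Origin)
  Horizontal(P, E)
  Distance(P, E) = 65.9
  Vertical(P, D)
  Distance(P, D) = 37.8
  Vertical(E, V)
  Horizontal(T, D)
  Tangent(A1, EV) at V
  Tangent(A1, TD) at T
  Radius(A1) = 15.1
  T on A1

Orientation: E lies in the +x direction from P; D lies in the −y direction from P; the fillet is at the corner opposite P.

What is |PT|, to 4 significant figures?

63.32

P is at the origin; PE is horizontal with |PE| = 65.9 and E on the +x side, so E = (65.90, 0.000). P and D share the same x with |PD| = 37.8 and D on the −y side, so D = (0.000, -37.80). The virtual corner opposite P is at (65.90, -37.80). A1 meets EV tangentially, so GV is at right angles to EV and the tangent condition forces GT to be normal to TD, with radius 15.1, so the center G sits 15.1 in from both sides at G = (50.80, -22.70). That places the tangent points at V = (65.90, -22.70) on EV and T = (50.80, -37.80) on TD. Then |PT| = |T − P| = 63.32.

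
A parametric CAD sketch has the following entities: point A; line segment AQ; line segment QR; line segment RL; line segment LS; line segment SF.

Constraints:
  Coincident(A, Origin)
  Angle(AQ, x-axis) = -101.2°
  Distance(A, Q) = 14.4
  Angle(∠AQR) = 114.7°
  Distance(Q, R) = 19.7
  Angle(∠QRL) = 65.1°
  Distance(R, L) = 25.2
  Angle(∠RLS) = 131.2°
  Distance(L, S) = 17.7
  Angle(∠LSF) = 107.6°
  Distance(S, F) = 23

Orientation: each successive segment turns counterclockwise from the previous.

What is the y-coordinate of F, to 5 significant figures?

5.1036

∠RLS = 131.2° gives LS at 127.80° from the x-axis; with |LS| = 17.7, S = (7.1208, 13.045). ∠LSF = 107.6° gives SF at -159.80° from the x-axis; with |SF| = 23.0, F = (-14.465, 5.1036). So F.y = 5.1036.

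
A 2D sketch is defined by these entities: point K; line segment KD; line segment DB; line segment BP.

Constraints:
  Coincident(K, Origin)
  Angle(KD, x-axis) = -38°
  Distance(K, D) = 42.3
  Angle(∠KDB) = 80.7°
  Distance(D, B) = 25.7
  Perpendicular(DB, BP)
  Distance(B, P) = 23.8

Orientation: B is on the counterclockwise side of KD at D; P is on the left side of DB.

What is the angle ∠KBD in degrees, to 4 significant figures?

65.68°

K is at the origin; KD runs at -38.0° with length 42.3, so D = 42.3·(cos -38.0°, sin -38.0°) = (33.33, -26.04). ∠KDB = 80.7°, so DB runs at -38.0° + (180° − 80.7°) = 61.30° from the x-axis; with |DB| = 25.7, B = D + 25.7·(cos 61.30°, sin 61.30°) = (45.67, -3.500). Then cos ∠KBD = BK·BD / (|BK||BD|), giving 65.68°.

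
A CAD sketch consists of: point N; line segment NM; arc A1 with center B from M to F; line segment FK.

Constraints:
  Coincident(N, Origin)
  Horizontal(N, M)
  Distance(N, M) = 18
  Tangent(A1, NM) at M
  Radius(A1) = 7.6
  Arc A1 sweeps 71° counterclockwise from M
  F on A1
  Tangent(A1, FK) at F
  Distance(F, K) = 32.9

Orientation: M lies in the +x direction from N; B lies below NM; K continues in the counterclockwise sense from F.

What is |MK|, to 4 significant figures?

40.41

N is at the origin; NM is horizontal with |NM| = 18.0 and M on the +x side, so M = (18.00, 0.000). Tangency of A1 to NM means the radius BM is perpendicular to NM, so B = M + (0, -7.6) = (18.00, -7.600). On A1, M sits at bearing 90° from B; a 71° counterclockwise sweep puts F at bearing 161°, so F = B + 7.6·(cos 161°, sin 161°) = (10.81, -5.126). Since A1 is tangent to FK there, BF ⟂ FK, so FK runs along (−sin 161°, cos 161°); with |FK| = 32.9, K = (0.1029, -36.23). Then |MK| = |K − M| = 40.41.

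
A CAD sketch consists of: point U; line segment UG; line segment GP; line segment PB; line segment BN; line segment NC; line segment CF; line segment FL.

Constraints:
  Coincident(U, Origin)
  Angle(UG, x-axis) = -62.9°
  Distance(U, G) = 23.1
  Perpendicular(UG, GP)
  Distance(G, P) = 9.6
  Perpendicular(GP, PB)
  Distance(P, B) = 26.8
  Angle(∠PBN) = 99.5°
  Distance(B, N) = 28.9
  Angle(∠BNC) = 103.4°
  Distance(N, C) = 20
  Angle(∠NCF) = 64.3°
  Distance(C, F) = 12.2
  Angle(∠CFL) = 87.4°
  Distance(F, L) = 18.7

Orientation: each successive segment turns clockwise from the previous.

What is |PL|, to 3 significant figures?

41.4

∠NCF = 64.3° gives CF at -156° from the x-axis; with |CF| = 12.2, F = (17.2, -1.72). ∠CFL = 87.4° gives FL at 112° from the x-axis; with |FL| = 18.7, L = (10.3, 15.7). Then |PL| = |L − P| = 41.4.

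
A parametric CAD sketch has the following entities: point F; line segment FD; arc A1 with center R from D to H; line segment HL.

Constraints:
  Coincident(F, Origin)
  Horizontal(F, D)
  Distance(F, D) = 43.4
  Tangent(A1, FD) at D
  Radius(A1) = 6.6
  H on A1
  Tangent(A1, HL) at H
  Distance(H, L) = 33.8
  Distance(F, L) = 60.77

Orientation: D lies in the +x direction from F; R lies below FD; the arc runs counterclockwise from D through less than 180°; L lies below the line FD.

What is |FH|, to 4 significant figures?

37.87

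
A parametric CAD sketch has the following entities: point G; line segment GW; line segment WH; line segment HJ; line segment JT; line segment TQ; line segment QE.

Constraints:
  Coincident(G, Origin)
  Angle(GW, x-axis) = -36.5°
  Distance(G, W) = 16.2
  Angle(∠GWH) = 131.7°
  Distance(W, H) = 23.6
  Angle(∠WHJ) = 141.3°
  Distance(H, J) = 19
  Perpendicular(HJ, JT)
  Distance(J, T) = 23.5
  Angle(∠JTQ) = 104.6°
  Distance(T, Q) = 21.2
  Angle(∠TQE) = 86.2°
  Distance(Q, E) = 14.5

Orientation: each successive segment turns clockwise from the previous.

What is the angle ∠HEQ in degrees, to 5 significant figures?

153.03°

∠JTQ = 104.6° gives TQ at 71.100° from the x-axis; with |TQ| = 21.2, Q = (-8.0547, -15.955). ∠TQE = 86.2° gives QE at -22.700° from the x-axis; with |QE| = 14.5, E = (5.3221, -21.551). Then cos ∠HEQ = EH·EQ / (|EH||EQ|), giving 153.03°.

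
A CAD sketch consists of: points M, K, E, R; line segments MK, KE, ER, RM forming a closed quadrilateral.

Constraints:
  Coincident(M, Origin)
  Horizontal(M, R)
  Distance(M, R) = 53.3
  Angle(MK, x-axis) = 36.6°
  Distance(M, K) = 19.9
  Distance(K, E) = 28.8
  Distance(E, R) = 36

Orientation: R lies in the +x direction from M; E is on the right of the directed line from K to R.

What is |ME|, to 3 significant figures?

26.9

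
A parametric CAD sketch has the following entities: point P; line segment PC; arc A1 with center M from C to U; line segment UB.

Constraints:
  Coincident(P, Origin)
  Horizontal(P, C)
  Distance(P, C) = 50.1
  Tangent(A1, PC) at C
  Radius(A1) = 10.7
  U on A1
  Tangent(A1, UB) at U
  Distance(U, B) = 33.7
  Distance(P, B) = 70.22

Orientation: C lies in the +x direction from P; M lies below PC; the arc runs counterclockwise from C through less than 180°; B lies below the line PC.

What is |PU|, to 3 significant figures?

42.9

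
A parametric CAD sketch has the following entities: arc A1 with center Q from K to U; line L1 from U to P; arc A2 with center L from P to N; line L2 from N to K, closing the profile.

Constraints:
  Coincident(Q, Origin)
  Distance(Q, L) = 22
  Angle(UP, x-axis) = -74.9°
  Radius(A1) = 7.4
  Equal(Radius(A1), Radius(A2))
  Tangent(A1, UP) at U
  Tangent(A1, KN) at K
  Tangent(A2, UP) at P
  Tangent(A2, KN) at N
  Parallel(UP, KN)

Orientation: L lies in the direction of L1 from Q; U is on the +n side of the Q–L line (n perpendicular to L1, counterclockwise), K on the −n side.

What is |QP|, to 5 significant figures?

23.211

The slot axis is L1's direction at -74.9°, so u = (cos -74.9°, sin -74.9°) = (0.26050, -0.96547) and n = (−sin -74.9°, cos -74.9°) = (0.96547, 0.26050). Q is at the origin and L lies 22.0 along u from Q, so L = 22.0·u = (5.7311, -21.240). Tangency of A1 to both parallel lines with radius 7.4 puts U and K at Q ± 7.4·n: U = (7.1445, 1.9277), K = (-7.1445, -1.9277). Equal radii place P and N the same way about L: P = L + 7.4·n = (12.876, -19.313), N = L − 7.4·n = (-1.4134, -23.168). Then |QP| = |P − Q| = 23.211.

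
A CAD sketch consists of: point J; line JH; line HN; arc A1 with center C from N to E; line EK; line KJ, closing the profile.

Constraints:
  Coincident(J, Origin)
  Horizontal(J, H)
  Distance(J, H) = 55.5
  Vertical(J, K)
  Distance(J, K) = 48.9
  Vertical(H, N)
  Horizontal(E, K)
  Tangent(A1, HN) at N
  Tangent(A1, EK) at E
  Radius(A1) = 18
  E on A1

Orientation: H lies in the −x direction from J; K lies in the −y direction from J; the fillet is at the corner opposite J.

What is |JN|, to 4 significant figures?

63.52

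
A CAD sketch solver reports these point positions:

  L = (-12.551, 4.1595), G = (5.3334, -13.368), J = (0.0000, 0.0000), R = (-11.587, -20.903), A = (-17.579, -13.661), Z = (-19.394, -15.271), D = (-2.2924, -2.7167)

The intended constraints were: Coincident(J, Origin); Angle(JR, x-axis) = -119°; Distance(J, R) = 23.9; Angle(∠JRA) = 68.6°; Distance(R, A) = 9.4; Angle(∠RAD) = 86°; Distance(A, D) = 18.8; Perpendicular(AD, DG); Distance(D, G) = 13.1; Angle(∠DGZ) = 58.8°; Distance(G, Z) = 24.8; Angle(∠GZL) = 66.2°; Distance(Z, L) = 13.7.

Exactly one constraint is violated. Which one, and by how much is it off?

Distance(Z, L) = 13.7 — off by 6.90.

J = (0.00, 0.00) ✓; JR at -119.0° ✓; |JR| = 23.90 ✓; ∠JRA = 68.60° ✓; |RA| = 9.400 ✓; ∠RAD = 86.00° ✓; |AD| = 18.80 ✓; ∠(AD, DG) = 90.00° ✓; |DG| = 13.10 ✓; ∠DGZ = 58.80° ✓; |GZ| = 24.80 ✓; ∠GZL = 66.20° ✓; |ZL| = 20.60 ✗.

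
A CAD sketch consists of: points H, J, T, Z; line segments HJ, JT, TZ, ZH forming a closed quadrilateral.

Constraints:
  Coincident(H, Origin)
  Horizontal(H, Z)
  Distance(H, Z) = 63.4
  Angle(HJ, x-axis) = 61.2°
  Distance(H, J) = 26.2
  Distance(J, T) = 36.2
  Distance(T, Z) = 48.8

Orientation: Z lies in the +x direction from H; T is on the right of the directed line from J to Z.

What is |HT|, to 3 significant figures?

20.9

Checks: |JT| = 36.20 ✓; |TZ| = 48.80 ✓.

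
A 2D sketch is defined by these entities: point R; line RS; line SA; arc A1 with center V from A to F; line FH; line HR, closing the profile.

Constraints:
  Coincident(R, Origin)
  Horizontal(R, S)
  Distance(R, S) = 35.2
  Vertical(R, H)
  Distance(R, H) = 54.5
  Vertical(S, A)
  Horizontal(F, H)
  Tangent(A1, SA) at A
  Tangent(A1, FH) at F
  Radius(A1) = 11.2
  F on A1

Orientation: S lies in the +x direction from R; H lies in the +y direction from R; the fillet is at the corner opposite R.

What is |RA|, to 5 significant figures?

55.803

The virtual corner opposite R is at (35.200, 54.500). The tangent condition forces VA to be normal to SA and the tangent condition forces VF to be normal to FH, with radius 11.2, so the center V sits 11.2 in from both sides at V = (24.000, 43.300). That places the tangent points at A = (35.200, 43.300) on SA and F = (24.000, 54.500) on FH. Then |RA| = |A − R| = 55.803.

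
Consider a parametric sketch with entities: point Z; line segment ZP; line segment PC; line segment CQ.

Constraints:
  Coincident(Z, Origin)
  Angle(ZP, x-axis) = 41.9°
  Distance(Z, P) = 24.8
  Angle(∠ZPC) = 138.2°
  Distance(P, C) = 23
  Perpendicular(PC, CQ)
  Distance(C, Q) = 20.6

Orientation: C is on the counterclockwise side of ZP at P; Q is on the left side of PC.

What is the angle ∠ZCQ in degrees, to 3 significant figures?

68.3°

∠ZPC = 138.2°, so PC runs at 41.9° + (180° − 138.2°) = 83.7° from the x-axis; with |PC| = 23.0, C = P + 23.0·(cos 83.7°, sin 83.7°) = (21.0, 39.4). PC is perpendicular to CQ; with |CQ| = 20.6 on the left of PC, Q = C + 20.6·(-0.994, 0.110) = (0.507, 41.7). Then cos ∠ZCQ = CZ·CQ / (|CZ||CQ|), giving 68.3°.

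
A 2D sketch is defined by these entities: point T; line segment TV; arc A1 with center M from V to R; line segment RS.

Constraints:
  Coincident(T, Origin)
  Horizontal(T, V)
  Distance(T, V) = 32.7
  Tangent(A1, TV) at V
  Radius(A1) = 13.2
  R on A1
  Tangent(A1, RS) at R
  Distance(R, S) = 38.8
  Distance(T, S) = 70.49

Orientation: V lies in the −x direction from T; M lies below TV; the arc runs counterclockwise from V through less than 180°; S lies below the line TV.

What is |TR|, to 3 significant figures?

47.5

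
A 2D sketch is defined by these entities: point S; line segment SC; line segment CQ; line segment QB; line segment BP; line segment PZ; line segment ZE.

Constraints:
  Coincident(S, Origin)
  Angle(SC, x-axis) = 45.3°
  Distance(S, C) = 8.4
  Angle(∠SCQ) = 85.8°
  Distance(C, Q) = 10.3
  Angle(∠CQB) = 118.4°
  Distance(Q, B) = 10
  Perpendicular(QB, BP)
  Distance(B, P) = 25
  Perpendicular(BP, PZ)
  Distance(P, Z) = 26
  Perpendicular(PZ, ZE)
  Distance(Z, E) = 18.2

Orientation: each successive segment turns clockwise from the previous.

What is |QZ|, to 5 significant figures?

29.682

S is at the origin; SC runs at 45.3° with length 8.4, so C = (5.9085, 5.9707). ∠SCQ = 85.8° gives CQ at -48.900° from the x-axis; with |CQ| = 10.3, Q = (12.679, -1.7910). ∠CQB = 118.4° gives QB at -110.50° from the x-axis; with |QB| = 10.0, B = (9.1774, -11.158). QB ⟂ BP, so BP runs at 159.50°; with |BP| = 25.0, P = (-14.239, -2.4025). BP is perpendicular to PZ, so PZ runs at 69.500°; with |PZ| = 26.0, Z = (-5.1340, 21.951). Then |QZ| = |Z − Q| = 29.682.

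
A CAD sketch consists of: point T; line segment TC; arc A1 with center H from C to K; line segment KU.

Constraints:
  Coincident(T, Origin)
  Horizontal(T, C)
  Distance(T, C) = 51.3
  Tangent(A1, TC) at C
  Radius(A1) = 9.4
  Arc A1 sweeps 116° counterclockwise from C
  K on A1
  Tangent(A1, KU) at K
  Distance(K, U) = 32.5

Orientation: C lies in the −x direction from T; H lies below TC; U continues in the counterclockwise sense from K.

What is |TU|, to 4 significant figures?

62.42

T is at the origin; TC is horizontal with |TC| = 51.3 and C on the −x side, so C = (-51.30, 0.000). The tangent condition forces HC to be normal to TC, so H = C + (0, -9.4) = (-51.30, -9.400). On A1, C sits at bearing 90° from H; a 116° counterclockwise sweep puts K at bearing 206°, so K = H + 9.4·(cos 206°, sin 206°) = (-59.75, -13.52). Tangency of A1 to KU means the radius HK is perpendicular to KU, so KU runs along (−sin 206°, cos 206°); with |KU| = 32.5, U = (-45.50, -42.73). Then |TU| = |U − T| = 62.42.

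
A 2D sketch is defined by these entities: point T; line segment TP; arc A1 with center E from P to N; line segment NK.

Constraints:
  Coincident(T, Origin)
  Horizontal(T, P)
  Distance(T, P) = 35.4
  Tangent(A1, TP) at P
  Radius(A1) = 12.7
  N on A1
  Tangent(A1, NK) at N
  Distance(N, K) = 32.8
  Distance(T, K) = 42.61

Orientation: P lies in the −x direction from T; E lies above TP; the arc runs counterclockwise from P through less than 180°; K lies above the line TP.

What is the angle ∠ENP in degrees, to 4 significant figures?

53.49°

Checks: |EN| = 12.70 ✓; ∠(EN, NK) = 90.00° ✓; |NK| = 32.80 ✓; |TK| = 42.61 ✓.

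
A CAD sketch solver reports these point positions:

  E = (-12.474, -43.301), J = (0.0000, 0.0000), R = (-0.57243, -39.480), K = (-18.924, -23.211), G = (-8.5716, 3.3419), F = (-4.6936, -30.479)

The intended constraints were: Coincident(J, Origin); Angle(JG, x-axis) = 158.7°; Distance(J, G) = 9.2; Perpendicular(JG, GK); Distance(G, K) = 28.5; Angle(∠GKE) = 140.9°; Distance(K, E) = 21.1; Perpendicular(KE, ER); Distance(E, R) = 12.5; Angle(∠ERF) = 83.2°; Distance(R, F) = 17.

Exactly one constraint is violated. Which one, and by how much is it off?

Distance(R, F) = 17 — off by 7.10.

J = (0.00, 0.00) ✓; JG at 158.7° ✓; |JG| = 9.200 ✓; ∠(JG, GK) = 90.00° ✓; |GK| = 28.50 ✓; ∠GKE = 140.9° ✓; |KE| = 21.10 ✓; ∠(KE, ER) = 90.00° ✓; |ER| = 12.50 ✓; ∠ERF = 83.20° ✓; |RF| = 9.900 ✗.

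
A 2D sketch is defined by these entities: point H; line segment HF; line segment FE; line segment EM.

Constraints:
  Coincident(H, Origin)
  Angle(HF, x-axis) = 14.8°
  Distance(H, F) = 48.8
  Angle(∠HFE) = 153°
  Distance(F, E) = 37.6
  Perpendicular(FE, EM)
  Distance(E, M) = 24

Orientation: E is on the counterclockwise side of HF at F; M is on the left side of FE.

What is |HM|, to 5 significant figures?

81.102

H is at the origin; HF runs at 14.8° with length 48.8, so F = 48.8·(cos 14.8°, sin 14.8°) = (47.181, 12.466). ∠HFE = 153.0°, so FE runs at 14.8° + (180° − 153.0°) = 41.800° from the x-axis; with |FE| = 37.6, E = F + 37.6·(cos 41.800°, sin 41.800°) = (75.211, 37.527). The perpendicularity gives EM at right angles to FE; with |EM| = 24.0 on the left of FE, M = E + 24.0·(-0.66653, 0.74548) = (59.214, 55.419). Then |HM| = |M − H| = 81.102.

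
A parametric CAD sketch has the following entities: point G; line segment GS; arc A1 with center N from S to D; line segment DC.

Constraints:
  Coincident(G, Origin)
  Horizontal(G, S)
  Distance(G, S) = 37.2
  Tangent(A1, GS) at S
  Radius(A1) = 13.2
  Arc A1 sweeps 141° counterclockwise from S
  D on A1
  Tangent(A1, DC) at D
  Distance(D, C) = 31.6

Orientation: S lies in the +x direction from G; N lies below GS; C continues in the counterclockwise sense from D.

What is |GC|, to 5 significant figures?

68.817

On A1, S sits at bearing 90° from N; a 141° counterclockwise sweep puts D at bearing 231°, so D = N + 13.2·(cos 231°, sin 231°) = (28.893, -23.458). A1 meets DC tangentially, so ND is at right angles to DC, so DC runs along (−sin 231°, cos 231°); with |DC| = 31.6, C = (53.451, -43.345). Then |GC| = |C − G| = 68.817.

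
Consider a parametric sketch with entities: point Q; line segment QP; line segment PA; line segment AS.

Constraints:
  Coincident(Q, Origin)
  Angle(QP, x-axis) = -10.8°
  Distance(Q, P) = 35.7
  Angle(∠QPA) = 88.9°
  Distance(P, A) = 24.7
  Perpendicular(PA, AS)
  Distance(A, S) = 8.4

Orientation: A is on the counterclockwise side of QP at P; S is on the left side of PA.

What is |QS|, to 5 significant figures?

36.354

Q is at the origin; QP runs at -10.8° with length 35.7, so P = 35.7·(cos -10.8°, sin -10.8°) = (35.068, -6.6895). ∠QPA = 88.9°, so PA runs at -10.8° + (180° − 88.9°) = 80.300° from the x-axis; with |PA| = 24.7, A = P + 24.7·(cos 80.300°, sin 80.300°) = (39.229, 17.657). PA ⟂ AS; with |AS| = 8.4 on the left of PA, S = A + 8.4·(-0.98570, 0.16849) = (30.949, 19.073). Then |QS| = |S − Q| = 36.354.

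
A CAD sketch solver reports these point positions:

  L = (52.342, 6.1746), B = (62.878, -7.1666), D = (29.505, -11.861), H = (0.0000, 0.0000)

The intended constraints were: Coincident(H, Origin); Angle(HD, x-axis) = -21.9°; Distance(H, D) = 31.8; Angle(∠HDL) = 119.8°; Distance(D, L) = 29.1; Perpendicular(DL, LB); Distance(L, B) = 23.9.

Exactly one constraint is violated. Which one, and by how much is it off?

Distance(L, B) = 23.9 — off by 6.90.

H = (0.00, 0.00) ✓; HD at -21.90° ✓; |HD| = 31.80 ✓; ∠HDL = 119.8° ✓; |DL| = 29.10 ✓; ∠(DL, LB) = 90.00° ✓; |LB| = 17.00 ✗.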